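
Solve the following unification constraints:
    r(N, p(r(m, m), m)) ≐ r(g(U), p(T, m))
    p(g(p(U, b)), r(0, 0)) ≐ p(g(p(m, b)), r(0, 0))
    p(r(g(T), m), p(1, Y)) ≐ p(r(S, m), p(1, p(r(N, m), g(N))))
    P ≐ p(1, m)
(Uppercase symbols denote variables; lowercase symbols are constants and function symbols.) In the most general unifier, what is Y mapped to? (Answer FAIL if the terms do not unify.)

p(r(g(m), m), g(g(m)))

Decompose r/2: N ≐ g(U),  p(r(m, m), m) ≐ p(T, m).
Bind N := g(U); substituting into the one remaining equation that mentions N gives: p(r(g(T), m), p(1, Y)) ≐ p(r(S, m), p(1, p(r(g(U), m), g(g(U))))).
Decompose p/2: r(m, m) ≐ T,  m ≐ m.
Bind T := r(m, m); substituting into the one remaining equation that mentions T gives: p(r(g(r(m, m)), m), p(1, Y)) ≐ p(r(S, m), p(1, p(r(g(U), m), g(g(U))))).
Delete trivial equation m ≐ m.
Decompose p/2: g(p(U, b)) ≐ g(p(m, b)),  r(0, 0) ≐ r(0, 0).
Decompose g/1: p(U, b) ≐ p(m, b).
Decompose p/2: U ≐ m,  b ≐ b.
Bind U := m; substituting into the one remaining equation that mentions U gives: p(r(g(r(m, m)), m), p(1, Y)) ≐ p(r(S, m), p(1, p(r(g(m), m), g(g(m))))). Substituting into the earlier binding gives N := g(m).
Delete trivial equation b ≐ b.
Delete trivial equation r(0, 0) ≐ r(0, 0).
Decompose p/2: r(g(r(m, m)), m) ≐ r(S, m),  p(1, Y) ≐ p(1, p(r(g(m), m), g(g(m)))).
Decompose r/2: g(r(m, m)) ≐ S,  m ≐ m.
Bind S := g(r(m, m)); no other remaining equation mentions S.
Delete trivial equation m ≐ m.
Decompose p/2: 1 ≐ 1,  Y ≐ p(r(g(m), m), g(g(m))).
Delete trivial equation 1 ≐ 1.
Bind Y := p(r(g(m), m), g(g(m))); no other remaining equation mentions Y.
Bind P := p(1, m).
MGU = { N := g(m), T := r(m, m), U := m, S := g(r(m, m)), Y := p(r(g(m), m), g(g(m))), P := p(1, m) }, so Y := p(r(g(m), m), g(g(m))).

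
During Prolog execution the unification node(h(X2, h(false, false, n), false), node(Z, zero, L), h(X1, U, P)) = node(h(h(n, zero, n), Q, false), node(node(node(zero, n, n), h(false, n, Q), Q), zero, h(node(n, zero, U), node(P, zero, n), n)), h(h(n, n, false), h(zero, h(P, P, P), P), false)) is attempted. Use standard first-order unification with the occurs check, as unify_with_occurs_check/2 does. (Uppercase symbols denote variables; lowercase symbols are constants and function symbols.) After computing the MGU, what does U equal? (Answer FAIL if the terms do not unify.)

h(zero, h(false, false, false), false)

Decompose node/3: h(X2, h(false, false, n), false) = h(h(n, zero, n), Q, false),  node(Z, zero, L) = node(node(node(zero, n, n), h(false, n, Q), Q), zero, h(node(n, zero, U), node(P, zero, n), n)),  h(X1, U, P) = h(h(n, n, false), h(zero, h(P, P, P), P), false).
Decompose h/3: X2 = h(n, zero, n),  h(false, false, n) = Q,  false = false.
Bind X2 := h(n, zero, n); no other remaining equation mentions X2.
Bind Q := h(false, false, n); substituting into the one remaining equation that mentions Q gives: node(Z, zero, L) = node(node(node(zero, n, n), h(false, n, h(false, false, n)), h(false, false, n)), zero, h(node(n, zero, U), node(P, zero, n), n)).
Delete trivial equation false = false.
Decompose node/3: Z = node(node(zero, n, n), h(false, n, h(false, false, n)), h(false, false, n)),  zero = zero,  L = h(node(n, zero, U), node(P, zero, n), n).
Bind Z := node(node(zero, n, n), h(false, n, h(false, false, n)), h(false, false, n)); no other remaining equation mentions Z.
Delete trivial equation zero = zero.
Bind L := h(node(n, zero, U), node(P, zero, n), n); no other remaining equation mentions L.
Decompose h/3: X1 = h(n, n, false),  U = h(zero, h(P, P, P), P),  P = false.
Bind X1 := h(n, n, false); no other remaining equation mentions X1.
Bind U := h(zero, h(P, P, P), P); no other remaining equation mentions U. Substituting into the earlier binding gives L := h(node(n, zero, h(zero, h(P, P, P), P)), node(P, zero, n), n).
Bind P := false. Substituting into the earlier bindings gives L := h(node(n, zero, h(zero, h(false, false, false), false)), node(false, zero, n), n), U := h(zero, h(false, false, false), false).
MGU = { X2 ↦ h(n, zero, n), Q ↦ h(false, false, n), Z ↦ node(node(zero, n, n), h(false, n, h(false, false, n)), h(false, false, n)), L ↦ h(node(n, zero, h(zero, h(false, false, false), false)), node(false, zero, n), n), X1 ↦ h(n, n, false), U ↦ h(zero, h(false, false, false), false), P ↦ false }, so U ↦ h(zero, h(false, false, false), false).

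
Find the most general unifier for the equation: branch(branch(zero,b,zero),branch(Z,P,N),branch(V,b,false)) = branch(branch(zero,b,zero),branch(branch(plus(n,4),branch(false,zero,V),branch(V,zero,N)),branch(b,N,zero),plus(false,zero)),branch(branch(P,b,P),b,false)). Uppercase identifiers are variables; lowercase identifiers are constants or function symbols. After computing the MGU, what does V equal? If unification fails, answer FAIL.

branch(branch(b,plus(false,zero),zero),b,branch(b,plus(false,zero),zero))

Decompose branch/3: branch(zero,b,zero) = branch(zero,b,zero),  branch(Z,P,N) = branch(branch(plus(n,4),branch(false,zero,V),branch(V,zero,N)),branch(b,N,zero),plus(false,zero)),  branch(V,b,false) = branch(branch(P,b,P),b,false).
Delete trivial equation branch(zero,b,zero) = branch(zero,b,zero).
Decompose branch/3: Z = branch(plus(n,4),branch(false,zero,V),branch(V,zero,N)),  P = branch(b,N,zero),  N = plus(false,zero).
Bind Z := branch(plus(n,4),branch(false,zero,V),branch(V,zero,N)); no other remaining equation mentions Z.
Bind P := branch(b,N,zero); substituting into the one remaining equation that mentions P gives: branch(V,b,false) = branch(branch(branch(b,N,zero),b,branch(b,N,zero)),b,false).
Bind N := plus(false,zero); substituting into the remaining equation gives: branch(V,b,false) = branch(branch(branch(b,plus(false,zero),zero),b,branch(b,plus(false,zero),zero)),b,false). Substituting into the earlier bindings gives Z := branch(plus(n,4),branch(false,zero,V),branch(V,zero,plus(false,zero))), P := branch(b,plus(false,zero),zero).
Decompose branch/3: V = branch(branch(b,plus(false,zero),zero),b,branch(b,plus(false,zero),zero)),  b = b,  false = false.
Bind V := branch(branch(b,plus(false,zero),zero),b,branch(b,plus(false,zero),zero)); no other remaining equation mentions V. Substituting into the earlier binding gives Z := branch(plus(n,4),branch(false,zero,branch(branch(b,plus(false,zero),zero),b,branch(b,plus(false,zero),zero))),branch(branch(branch(b,plus(false,zero),zero),b,branch(b,plus(false,zero),zero)),zero,plus(false,zero))).
Delete trivial equation b = b.
Delete trivial equation false = false.
MGU = { Z := branch(plus(n,4),branch(false,zero,branch(branch(b,plus(false,zero),zero),b,branch(b,plus(false,zero),zero))),branch(branch(branch(b,plus(false,zero),zero),b,branch(b,plus(false,zero),zero)),zero,plus(false,zero))), P := branch(b,plus(false,zero),zero), N := plus(false,zero), V := branch(branch(b,plus(false,zero),zero),b,branch(b,plus(false,zero),zero)) }, so V := branch(branch(b,plus(false,zero),zero),b,branch(b,plus(false,zero),zero)).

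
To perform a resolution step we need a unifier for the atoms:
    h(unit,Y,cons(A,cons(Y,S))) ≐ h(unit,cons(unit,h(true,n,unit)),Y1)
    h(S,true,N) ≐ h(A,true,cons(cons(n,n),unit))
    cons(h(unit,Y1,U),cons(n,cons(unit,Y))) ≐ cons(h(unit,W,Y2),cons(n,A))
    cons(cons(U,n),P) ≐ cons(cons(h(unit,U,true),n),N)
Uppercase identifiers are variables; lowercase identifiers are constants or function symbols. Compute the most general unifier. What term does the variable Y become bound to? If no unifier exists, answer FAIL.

FAIL

Decompose h/3: unit ≐ unit,  Y ≐ cons(unit,h(true,n,unit)),  cons(A,cons(Y,S)) ≐ Y1.
Delete trivial equation unit ≐ unit.
Bind Y := cons(unit,h(true,n,unit)); substituting into the 2 remaining equations that mention Y gives: cons(A,cons(cons(unit,h(true,n,unit)),S)) ≐ Y1,  cons(h(unit,Y1,U),cons(n,cons(unit,cons(unit,h(true,n,unit))))) ≐ cons(h(unit,W,Y2),cons(n,A)).
Bind Y1 := cons(A,cons(cons(unit,h(true,n,unit)),S)); substituting into the one remaining equation that mentions Y1 gives: cons(h(unit,cons(A,cons(cons(unit,h(true,n,unit)),S)),U),cons(n,cons(unit,cons(unit,h(true,n,unit))))) ≐ cons(h(unit,W,Y2),cons(n,A)).
Decompose h/3: S ≐ A,  true ≐ true,  N ≐ cons(cons(n,n),unit).
Bind S := A; substituting into the one remaining equation that mentions S gives: cons(h(unit,cons(A,cons(cons(unit,h(true,n,unit)),A)),U),cons(n,cons(unit,cons(unit,h(true,n,unit))))) ≐ cons(h(unit,W,Y2),cons(n,A)). Substituting into the earlier binding gives Y1 := cons(A,cons(cons(unit,h(true,n,unit)),A)).
Delete trivial equation true ≐ true.
Bind N := cons(cons(n,n),unit); substituting into the one remaining equation that mentions N gives: cons(cons(U,n),P) ≐ cons(cons(h(unit,U,true),n),cons(cons(n,n),unit)).
Decompose cons/2: h(unit,cons(A,cons(cons(unit,h(true,n,unit)),A)),U) ≐ h(unit,W,Y2),  cons(n,cons(unit,cons(unit,h(true,n,unit)))) ≐ cons(n,A).
Decompose h/3: unit ≐ unit,  cons(A,cons(cons(unit,h(true,n,unit)),A)) ≐ W,  U ≐ Y2.
Delete trivial equation unit ≐ unit.
Bind W := cons(A,cons(cons(unit,h(true,n,unit)),A)); no other remaining equation mentions W.
Bind U := Y2; substituting into the one remaining equation that mentions U gives: cons(cons(Y2,n),P) ≐ cons(cons(h(unit,Y2,true),n),cons(cons(n,n),unit)).
Decompose cons/2: n ≐ n,  cons(unit,cons(unit,h(true,n,unit))) ≐ A.
Delete trivial equation n ≐ n.
Bind A := cons(unit,cons(unit,h(true,n,unit))); no other remaining equation mentions A. Substituting into the earlier bindings gives Y1 := cons(cons(unit,cons(unit,h(true,n,unit))),cons(cons(unit,h(true,n,unit)),cons(unit,cons(unit,h(true,n,unit))))), S := cons(unit,cons(unit,h(true,n,unit))), W := cons(cons(unit,cons(unit,h(true,n,unit))),cons(cons(unit,h(true,n,unit)),cons(unit,cons(unit,h(true,n,unit))))).
Decompose cons/2: cons(Y2,n) ≐ cons(h(unit,Y2,true),n),  P ≐ cons(cons(n,n),unit).
Decompose cons/2: Y2 ≐ h(unit,Y2,true),  n ≐ n.
Occurs check fails: Y2 occurs in h(unit,Y2,true); the equation Y2 ≐ h(unit,Y2,true) has no finite solution.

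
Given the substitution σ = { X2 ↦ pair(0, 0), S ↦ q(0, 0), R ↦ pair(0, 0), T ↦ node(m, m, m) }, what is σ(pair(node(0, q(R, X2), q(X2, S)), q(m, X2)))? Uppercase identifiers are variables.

Replace each occurrence of X2 with pair(0, 0).
Replace each occurrence of S with q(0, 0).
Replace each occurrence of R with pair(0, 0).
Result: pair(node(0, q(pair(0, 0), pair(0, 0)), q(pair(0, 0), q(0, 0))), q(m, pair(0, 0))).

pair(node(0, q(pair(0, 0), pair(0, 0)), q(pair(0, 0), q(0, 0))), q(m, pair(0, 0)))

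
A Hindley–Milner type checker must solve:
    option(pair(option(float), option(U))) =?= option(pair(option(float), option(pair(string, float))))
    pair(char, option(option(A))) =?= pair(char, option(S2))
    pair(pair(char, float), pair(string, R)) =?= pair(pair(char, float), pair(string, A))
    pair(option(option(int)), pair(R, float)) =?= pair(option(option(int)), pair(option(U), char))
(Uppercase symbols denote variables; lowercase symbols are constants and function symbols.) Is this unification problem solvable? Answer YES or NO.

NO

Decompose option/1: pair(option(float), option(U)) =?= pair(option(float), option(pair(string, float))).
Decompose pair/2: option(float) =?= option(float),  option(U) =?= option(pair(string, float)).
Delete trivial equation option(float) =?= option(float).
Decompose option/1: U =?= pair(string, float).
Bind U := pair(string, float); substituting into the one remaining equation that mentions U gives: pair(option(option(int)), pair(R, float)) =?= pair(option(option(int)), pair(option(pair(string, float)), char)).
Decompose pair/2: char =?= char,  option(option(A)) =?= option(S2).
Delete trivial equation char =?= char.
Decompose option/1: option(A) =?= S2.
Bind S2 := option(A); no other remaining equation mentions S2.
Decompose pair/2: pair(char, float) =?= pair(char, float),  pair(string, R) =?= pair(string, A).
Delete trivial equation pair(char, float) =?= pair(char, float).
Decompose pair/2: string =?= string,  R =?= A.
Delete trivial equation string =?= string.
Bind R := A; substituting into the remaining equation gives: pair(option(option(int)), pair(A, float)) =?= pair(option(option(int)), pair(option(pair(string, float)), char)).
Decompose pair/2: option(option(int)) =?= option(option(int)),  pair(A, float) =?= pair(option(pair(string, float)), char).
Delete trivial equation option(option(int)) =?= option(option(int)).
Decompose pair/2: A =?= option(pair(string, float)),  float =?= char.
Bind A := option(pair(string, float)); no other remaining equation mentions A. Substituting into the earlier bindings gives S2 := option(option(pair(string, float))), R := option(pair(string, float)).
Clash: constants float and char differ; no unifier exists.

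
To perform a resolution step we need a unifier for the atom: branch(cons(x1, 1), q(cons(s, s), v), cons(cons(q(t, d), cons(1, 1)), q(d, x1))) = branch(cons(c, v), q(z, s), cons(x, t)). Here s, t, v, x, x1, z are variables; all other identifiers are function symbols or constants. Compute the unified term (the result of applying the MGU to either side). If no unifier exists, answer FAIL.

branch(cons(c, 1), q(cons(1, 1), 1), cons(cons(q(q(d, c), d), cons(1, 1)), q(d, c)))

Decompose branch/3: cons(x1, 1) = cons(c, v),  q(cons(s, s), v) = q(z, s),  cons(cons(q(t, d), cons(1, 1)), q(d, x1)) = cons(x, t).
Decompose cons/2: x1 = c,  1 = v.
Bind x1 := c; substituting into the one remaining equation that mentions x1 gives: cons(cons(q(t, d), cons(1, 1)), q(d, c)) = cons(x, t).
Bind v := 1; substituting into the one remaining equation that mentions v gives: q(cons(s, s), 1) = q(z, s).
Decompose q/2: cons(s, s) = z,  1 = s.
Bind z := cons(s, s); no other remaining equation mentions z.
Bind s := 1; no other remaining equation mentions s. Substituting into the earlier binding gives z := cons(1, 1).
Decompose cons/2: cons(q(t, d), cons(1, 1)) = x,  q(d, c) = t.
Bind x := cons(q(t, d), cons(1, 1)); no other remaining equation mentions x.
Bind t := q(d, c). Substituting into the earlier binding gives x := cons(q(q(d, c), d), cons(1, 1)).
Applying the MGU to either side gives branch(cons(c, 1), q(cons(1, 1), 1), cons(cons(q(q(d, c), d), cons(1, 1)), q(d, c))).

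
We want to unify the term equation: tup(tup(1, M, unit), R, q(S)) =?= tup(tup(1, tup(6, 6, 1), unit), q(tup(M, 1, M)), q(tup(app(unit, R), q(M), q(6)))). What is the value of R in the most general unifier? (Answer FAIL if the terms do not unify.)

Decompose tup/3: tup(1, M, unit) =?= tup(1, tup(6, 6, 1), unit),  R =?= q(tup(M, 1, M)),  q(S) =?= q(tup(app(unit, R), q(M), q(6))).
Decompose tup/3: 1 =?= 1,  M =?= tup(6, 6, 1),  unit =?= unit.
Delete trivial equation 1 =?= 1.
Bind M := tup(6, 6, 1); substituting into the 2 remaining equations that mention M gives: R =?= q(tup(tup(6, 6, 1), 1, tup(6, 6, 1))),  q(S) =?= q(tup(app(unit, R), q(tup(6, 6, 1)), q(6))).
Delete trivial equation unit =?= unit.
Bind R := q(tup(tup(6, 6, 1), 1, tup(6, 6, 1))); substituting into the remaining equation gives: q(S) =?= q(tup(app(unit, q(tup(tup(6, 6, 1), 1, tup(6, 6, 1)))), q(tup(6, 6, 1)), q(6))).
Decompose q/1: S =?= tup(app(unit, q(tup(tup(6, 6, 1), 1, tup(6, 6, 1)))), q(tup(6, 6, 1)), q(6)).
Bind S := tup(app(unit, q(tup(tup(6, 6, 1), 1, tup(6, 6, 1)))), q(tup(6, 6, 1)), q(6)).
MGU = { M -> tup(6, 6, 1), R -> q(tup(tup(6, 6, 1), 1, tup(6, 6, 1))), S -> tup(app(unit, q(tup(tup(6, 6, 1), 1, tup(6, 6, 1)))), q(tup(6, 6, 1)), q(6)) }, so R -> q(tup(tup(6, 6, 1), 1, tup(6, 6, 1))).

q(tup(tup(6, 6, 1), 1, tup(6, 6, 1)))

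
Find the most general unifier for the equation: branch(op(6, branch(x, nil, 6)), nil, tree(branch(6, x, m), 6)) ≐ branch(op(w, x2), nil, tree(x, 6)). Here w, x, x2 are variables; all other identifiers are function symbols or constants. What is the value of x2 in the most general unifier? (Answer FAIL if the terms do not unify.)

FAIL

Decompose branch/3: op(6, branch(x, nil, 6)) ≐ op(w, x2),  nil ≐ nil,  tree(branch(6, x, m), 6) ≐ tree(x, 6).
Decompose op/2: 6 ≐ w,  branch(x, nil, 6) ≐ x2.
Bind w := 6; no other remaining equation mentions w.
Bind x2 := branch(x, nil, 6); no other remaining equation mentions x2.
Delete trivial equation nil ≐ nil.
Decompose tree/2: branch(6, x, m) ≐ x,  6 ≐ 6.
Occurs check fails: x occurs in branch(6, x, m); the equation x ≐ branch(6, x, m) has no finite solution.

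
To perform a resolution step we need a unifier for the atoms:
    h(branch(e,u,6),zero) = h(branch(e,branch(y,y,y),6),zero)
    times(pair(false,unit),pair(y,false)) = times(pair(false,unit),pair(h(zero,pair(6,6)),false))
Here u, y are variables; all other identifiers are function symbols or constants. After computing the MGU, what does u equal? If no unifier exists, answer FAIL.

branch(h(zero,pair(6,6)),h(zero,pair(6,6)),h(zero,pair(6,6)))

Decompose h/2: branch(e,u,6) = branch(e,branch(y,y,y),6),  zero = zero.
Decompose branch/3: e = e,  u = branch(y,y,y),  6 = 6.
Delete trivial equation e = e.
Bind u := branch(y,y,y); no other remaining equation mentions u.
Delete trivial equation 6 = 6.
Delete trivial equation zero = zero.
Decompose times/2: pair(false,unit) = pair(false,unit),  pair(y,false) = pair(h(zero,pair(6,6)),false).
Delete trivial equation pair(false,unit) = pair(false,unit).
Decompose pair/2: y = h(zero,pair(6,6)),  false = false.
Bind y := h(zero,pair(6,6)); no other remaining equation mentions y. Substituting into the earlier binding gives u := branch(h(zero,pair(6,6)),h(zero,pair(6,6)),h(zero,pair(6,6))).
Delete trivial equation false = false.
MGU = { u -> branch(h(zero,pair(6,6)),h(zero,pair(6,6)),h(zero,pair(6,6))), y -> h(zero,pair(6,6)) }, so u -> branch(h(zero,pair(6,6)),h(zero,pair(6,6)),h(zero,pair(6,6))).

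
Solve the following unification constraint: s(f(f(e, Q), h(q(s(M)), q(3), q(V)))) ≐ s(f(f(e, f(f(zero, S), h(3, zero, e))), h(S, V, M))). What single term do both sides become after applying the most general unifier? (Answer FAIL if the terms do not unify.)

Decompose s/1: f(f(e, Q), h(q(s(M)), q(3), q(V))) ≐ f(f(e, f(f(zero, S), h(3, zero, e))), h(S, V, M)).
Decompose f/2: f(e, Q) ≐ f(e, f(f(zero, S), h(3, zero, e))),  h(q(s(M)), q(3), q(V)) ≐ h(S, V, M).
Decompose f/2: e ≐ e,  Q ≐ f(f(zero, S), h(3, zero, e)).
Delete trivial equation e ≐ e.
Bind Q := f(f(zero, S), h(3, zero, e)); no other remaining equation mentions Q.
Decompose h/3: q(s(M)) ≐ S,  q(3) ≐ V,  q(V) ≐ M.
Bind S := q(s(M)); no other remaining equation mentions S. Substituting into the earlier binding gives Q := f(f(zero, q(s(M))), h(3, zero, e)).
Bind V := q(3); substituting into the remaining equation gives: q(q(3)) ≐ M.
Bind M := q(q(3)). Substituting into the earlier bindings gives Q := f(f(zero, q(s(q(q(3))))), h(3, zero, e)), S := q(s(q(q(3)))).
Applying the MGU to either side gives s(f(f(e, f(f(zero, q(s(q(q(3))))), h(3, zero, e))), h(q(s(q(q(3)))), q(3), q(q(3))))).

s(f(f(e, f(f(zero, q(s(q(q(3))))), h(3, zero, e))), h(q(s(q(q(3)))), q(3), q(q(3)))))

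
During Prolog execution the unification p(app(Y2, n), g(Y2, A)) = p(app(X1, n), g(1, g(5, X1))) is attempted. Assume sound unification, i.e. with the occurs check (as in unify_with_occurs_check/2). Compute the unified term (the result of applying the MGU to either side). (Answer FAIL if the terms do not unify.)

Decompose p/2: app(Y2, n) = app(X1, n),  g(Y2, A) = g(1, g(5, X1)).
Decompose app/2: Y2 = X1,  n = n.
Bind Y2 := X1; substituting into the one remaining equation that mentions Y2 gives: g(X1, A) = g(1, g(5, X1)).
Delete trivial equation n = n.
Decompose g/2: X1 = 1,  A = g(5, X1).
Bind X1 := 1; substituting into the remaining equation gives: A = g(5, 1). Substituting into the earlier binding gives Y2 := 1.
Bind A := g(5, 1).
Applying the MGU to either side gives p(app(1, n), g(1, g(5, 1))).

p(app(1, n), g(1, g(5, 1)))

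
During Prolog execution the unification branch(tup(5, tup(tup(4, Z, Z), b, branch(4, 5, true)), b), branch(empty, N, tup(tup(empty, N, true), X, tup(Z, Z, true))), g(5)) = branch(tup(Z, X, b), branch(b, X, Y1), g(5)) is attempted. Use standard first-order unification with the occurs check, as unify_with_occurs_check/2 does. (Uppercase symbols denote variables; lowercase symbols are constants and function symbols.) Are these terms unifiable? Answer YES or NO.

NO

Decompose branch/3: tup(5, tup(tup(4, Z, Z), b, branch(4, 5, true)), b) = tup(Z, X, b),  branch(empty, N, tup(tup(empty, N, true), X, tup(Z, Z, true))) = branch(b, X, Y1),  g(5) = g(5).
Decompose tup/3: 5 = Z,  tup(tup(4, Z, Z), b, branch(4, 5, true)) = X,  b = b.
Bind Z := 5; substituting into the 2 remaining equations that mention Z gives: tup(tup(4, 5, 5), b, branch(4, 5, true)) = X,  branch(empty, N, tup(tup(empty, N, true), X, tup(5, 5, true))) = branch(b, X, Y1).
Bind X := tup(tup(4, 5, 5), b, branch(4, 5, true)); substituting into the one remaining equation that mentions X gives: branch(empty, N, tup(tup(empty, N, true), tup(tup(4, 5, 5), b, branch(4, 5, true)), tup(5, 5, true))) = branch(b, tup(tup(4, 5, 5), b, branch(4, 5, true)), Y1).
Delete trivial equation b = b.
Decompose branch/3: empty = b,  N = tup(tup(4, 5, 5), b, branch(4, 5, true)),  tup(tup(empty, N, true), tup(tup(4, 5, 5), b, branch(4, 5, true)), tup(5, 5, true)) = Y1.
Clash: constants empty and b differ; no unifier exists.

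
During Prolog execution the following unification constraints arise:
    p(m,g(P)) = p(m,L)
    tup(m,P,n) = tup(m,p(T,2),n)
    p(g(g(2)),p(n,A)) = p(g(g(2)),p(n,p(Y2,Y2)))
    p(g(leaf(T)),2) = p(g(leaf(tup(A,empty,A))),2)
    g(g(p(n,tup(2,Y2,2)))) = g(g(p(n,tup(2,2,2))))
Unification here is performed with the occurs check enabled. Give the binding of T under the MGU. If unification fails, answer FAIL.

tup(p(2,2),empty,p(2,2))

Decompose p/2: m = m,  g(P) = L.
Delete trivial equation m = m.
Bind L := g(P); no other remaining equation mentions L.
Decompose tup/3: m = m,  P = p(T,2),  n = n.
Delete trivial equation m = m.
Bind P := p(T,2); no other remaining equation mentions P. Substituting into the earlier binding gives L := g(p(T,2)).
Delete trivial equation n = n.
Decompose p/2: g(g(2)) = g(g(2)),  p(n,A) = p(n,p(Y2,Y2)).
Delete trivial equation g(g(2)) = g(g(2)).
Decompose p/2: n = n,  A = p(Y2,Y2).
Delete trivial equation n = n.
Bind A := p(Y2,Y2); substituting into the one remaining equation that mentions A gives: p(g(leaf(T)),2) = p(g(leaf(tup(p(Y2,Y2),empty,p(Y2,Y2)))),2).
Decompose p/2: g(leaf(T)) = g(leaf(tup(p(Y2,Y2),empty,p(Y2,Y2)))),  2 = 2.
Decompose g/1: leaf(T) = leaf(tup(p(Y2,Y2),empty,p(Y2,Y2))).
Decompose leaf/1: T = tup(p(Y2,Y2),empty,p(Y2,Y2)).
Bind T := tup(p(Y2,Y2),empty,p(Y2,Y2)); no other remaining equation mentions T. Substituting into the earlier bindings gives L := g(p(tup(p(Y2,Y2),empty,p(Y2,Y2)),2)), P := p(tup(p(Y2,Y2),empty,p(Y2,Y2)),2).
Delete trivial equation 2 = 2.
Decompose g/1: g(p(n,tup(2,Y2,2))) = g(p(n,tup(2,2,2))).
Decompose g/1: p(n,tup(2,Y2,2)) = p(n,tup(2,2,2)).
Decompose p/2: n = n,  tup(2,Y2,2) = tup(2,2,2).
Delete trivial equation n = n.
Decompose tup/3: 2 = 2,  Y2 = 2,  2 = 2.
Delete trivial equation 2 = 2.
Bind Y2 := 2; no other remaining equation mentions Y2. Substituting into the earlier bindings gives L := g(p(tup(p(2,2),empty,p(2,2)),2)), P := p(tup(p(2,2),empty,p(2,2)),2), A := p(2,2), T := tup(p(2,2),empty,p(2,2)).
Delete trivial equation 2 = 2.
MGU = { L = g(p(tup(p(2,2),empty,p(2,2)),2)), P = p(tup(p(2,2),empty,p(2,2)),2), A = p(2,2), T = tup(p(2,2),empty,p(2,2)), Y2 = 2 }, so T = tup(p(2,2),empty,p(2,2)).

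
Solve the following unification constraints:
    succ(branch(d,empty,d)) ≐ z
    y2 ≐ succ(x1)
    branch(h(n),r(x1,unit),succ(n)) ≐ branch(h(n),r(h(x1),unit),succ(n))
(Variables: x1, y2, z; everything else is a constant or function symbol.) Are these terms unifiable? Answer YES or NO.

NO

Bind z := succ(branch(d,empty,d)); no other remaining equation mentions z.
Bind y2 := succ(x1); no other remaining equation mentions y2.
Decompose branch/3: h(n) ≐ h(n),  r(x1,unit) ≐ r(h(x1),unit),  succ(n) ≐ succ(n).
Delete trivial equation h(n) ≐ h(n).
Decompose r/2: x1 ≐ h(x1),  unit ≐ unit.
Occurs check fails: x1 occurs in h(x1); the equation x1 ≐ h(x1) has no finite solution.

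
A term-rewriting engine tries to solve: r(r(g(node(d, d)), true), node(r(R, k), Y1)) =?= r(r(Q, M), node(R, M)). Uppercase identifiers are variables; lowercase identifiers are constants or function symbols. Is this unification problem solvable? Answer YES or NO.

NO

Decompose r/2: r(g(node(d, d)), true) =?= r(Q, M),  node(r(R, k), Y1) =?= node(R, M).
Decompose r/2: g(node(d, d)) =?= Q,  true =?= M.
Bind Q := g(node(d, d)); no other remaining equation mentions Q.
Bind M := true; substituting into the remaining equation gives: node(r(R, k), Y1) =?= node(R, true).
Decompose node/2: r(R, k) =?= R,  Y1 =?= true.
Occurs check fails: R occurs in r(R, k); the equation R =?= r(R, k) has no finite solution.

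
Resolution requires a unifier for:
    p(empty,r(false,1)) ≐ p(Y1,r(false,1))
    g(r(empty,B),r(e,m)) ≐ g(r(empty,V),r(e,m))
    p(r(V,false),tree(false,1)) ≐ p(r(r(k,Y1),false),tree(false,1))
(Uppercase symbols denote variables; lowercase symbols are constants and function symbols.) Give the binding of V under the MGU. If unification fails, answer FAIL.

r(k,empty)

Decompose p/2: empty ≐ Y1,  r(false,1) ≐ r(false,1).
Bind Y1 := empty; substituting into the one remaining equation that mentions Y1 gives: p(r(V,false),tree(false,1)) ≐ p(r(r(k,empty),false),tree(false,1)).
Delete trivial equation r(false,1) ≐ r(false,1).
Decompose g/2: r(empty,B) ≐ r(empty,V),  r(e,m) ≐ r(e,m).
Decompose r/2: empty ≐ empty,  B ≐ V.
Delete trivial equation empty ≐ empty.
Bind B := V; no other remaining equation mentions B.
Delete trivial equation r(e,m) ≐ r(e,m).
Decompose p/2: r(V,false) ≐ r(r(k,empty),false),  tree(false,1) ≐ tree(false,1).
Decompose r/2: V ≐ r(k,empty),  false ≐ false.
Bind V := r(k,empty); no other remaining equation mentions V. Substituting into the earlier binding gives B := r(k,empty).
Delete trivial equation false ≐ false.
Delete trivial equation tree(false,1) ≐ tree(false,1).
MGU = { Y1 := empty, B := r(k,empty), V := r(k,empty) }, so V := r(k,empty).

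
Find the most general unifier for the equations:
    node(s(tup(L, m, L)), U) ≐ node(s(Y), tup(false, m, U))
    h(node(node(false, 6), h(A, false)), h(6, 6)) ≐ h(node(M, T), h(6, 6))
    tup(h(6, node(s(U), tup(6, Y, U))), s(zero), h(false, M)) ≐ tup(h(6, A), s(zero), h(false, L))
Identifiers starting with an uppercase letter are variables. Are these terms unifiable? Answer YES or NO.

NO

Decompose node/2: s(tup(L, m, L)) ≐ s(Y),  U ≐ tup(false, m, U).
Decompose s/1: tup(L, m, L) ≐ Y.
Bind Y := tup(L, m, L); substituting into the one remaining equation that mentions Y gives: tup(h(6, node(s(U), tup(6, tup(L, m, L), U))), s(zero), h(false, M)) ≐ tup(h(6, A), s(zero), h(false, L)).
Occurs check fails: U occurs in tup(false, m, U); the equation U ≐ tup(false, m, U) has no finite solution.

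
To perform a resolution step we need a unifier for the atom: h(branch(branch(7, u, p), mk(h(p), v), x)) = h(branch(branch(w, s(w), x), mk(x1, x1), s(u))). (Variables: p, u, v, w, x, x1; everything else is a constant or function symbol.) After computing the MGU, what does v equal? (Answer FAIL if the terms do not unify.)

Decompose h/1: branch(branch(7, u, p), mk(h(p), v), x) = branch(branch(w, s(w), x), mk(x1, x1), s(u)).
Decompose branch/3: branch(7, u, p) = branch(w, s(w), x),  mk(h(p), v) = mk(x1, x1),  x = s(u).
Decompose branch/3: 7 = w,  u = s(w),  p = x.
Bind w := 7; substituting into the one remaining equation that mentions w gives: u = s(7).
Bind u := s(7); substituting into the one remaining equation that mentions u gives: x = s(s(7)).
Bind p := x; substituting into the one remaining equation that mentions p gives: mk(h(x), v) = mk(x1, x1).
Decompose mk/2: h(x) = x1,  v = x1.
Bind x1 := h(x); substituting into the one remaining equation that mentions x1 gives: v = h(x).
Bind v := h(x); no other remaining equation mentions v.
Bind x := s(s(7)). Substituting into the earlier bindings gives p := s(s(7)), x1 := h(s(s(7))), v := h(s(s(7))).
MGU = { w -> 7, u -> s(7), p -> s(s(7)), x1 -> h(s(s(7))), v -> h(s(s(7))), x -> s(s(7)) }, so v -> h(s(s(7))).

h(s(s(7)))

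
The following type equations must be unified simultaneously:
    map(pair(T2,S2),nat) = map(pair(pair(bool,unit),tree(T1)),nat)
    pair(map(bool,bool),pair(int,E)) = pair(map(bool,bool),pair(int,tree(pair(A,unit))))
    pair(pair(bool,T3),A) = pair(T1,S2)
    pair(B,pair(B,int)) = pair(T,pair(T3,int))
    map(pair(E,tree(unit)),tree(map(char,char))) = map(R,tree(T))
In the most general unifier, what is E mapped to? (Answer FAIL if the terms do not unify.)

Decompose map/2: pair(T2,S2) = pair(pair(bool,unit),tree(T1)),  nat = nat.
Decompose pair/2: T2 = pair(bool,unit),  S2 = tree(T1).
Bind T2 := pair(bool,unit); no other remaining equation mentions T2.
Bind S2 := tree(T1); substituting into the one remaining equation that mentions S2 gives: pair(pair(bool,T3),A) = pair(T1,tree(T1)).
Delete trivial equation nat = nat.
Decompose pair/2: map(bool,bool) = map(bool,bool),  pair(int,E) = pair(int,tree(pair(A,unit))).
Delete trivial equation map(bool,bool) = map(bool,bool).
Decompose pair/2: int = int,  E = tree(pair(A,unit)).
Delete trivial equation int = int.
Bind E := tree(pair(A,unit)); substituting into the one remaining equation that mentions E gives: map(pair(tree(pair(A,unit)),tree(unit)),tree(map(char,char))) = map(R,tree(T)).
Decompose pair/2: pair(bool,T3) = T1,  A = tree(T1).
Bind T1 := pair(bool,T3); substituting into the one remaining equation that mentions T1 gives: A = tree(pair(bool,T3)). Substituting into the earlier binding gives S2 := tree(pair(bool,T3)).
Bind A := tree(pair(bool,T3)); substituting into the one remaining equation that mentions A gives: map(pair(tree(pair(tree(pair(bool,T3)),unit)),tree(unit)),tree(map(char,char))) = map(R,tree(T)). Substituting into the earlier binding gives E := tree(pair(tree(pair(bool,T3)),unit)).
Decompose pair/2: B = T,  pair(B,int) = pair(T3,int).
Bind B := T; substituting into the one remaining equation that mentions B gives: pair(T,int) = pair(T3,int).
Decompose pair/2: T = T3,  int = int.
Bind T := T3; substituting into the one remaining equation that mentions T gives: map(pair(tree(pair(tree(pair(bool,T3)),unit)),tree(unit)),tree(map(char,char))) = map(R,tree(T3)). Substituting into the earlier binding gives B := T3.
Delete trivial equation int = int.
Decompose map/2: pair(tree(pair(tree(pair(bool,T3)),unit)),tree(unit)) = R,  tree(map(char,char)) = tree(T3).
Bind R := pair(tree(pair(tree(pair(bool,T3)),unit)),tree(unit)); no other remaining equation mentions R.
Decompose tree/1: map(char,char) = T3.
Bind T3 := map(char,char). Substituting into the earlier bindings gives S2 := tree(pair(bool,map(char,char))), E := tree(pair(tree(pair(bool,map(char,char))),unit)), T1 := pair(bool,map(char,char)), A := tree(pair(bool,map(char,char))), B := map(char,char), T := map(char,char), R := pair(tree(pair(tree(pair(bool,map(char,char))),unit)),tree(unit)).
MGU = { T2 := pair(bool,unit), S2 := tree(pair(bool,map(char,char))), E := tree(pair(tree(pair(bool,map(char,char))),unit)), T1 := pair(bool,map(char,char)), A := tree(pair(bool,map(char,char))), B := map(char,char), T := map(char,char), R := pair(tree(pair(tree(pair(bool,map(char,char))),unit)),tree(unit)), T3 := map(char,char) }, so E := tree(pair(tree(pair(bool,map(char,char))),unit)).

tree(pair(tree(pair(bool,map(char,char))),unit))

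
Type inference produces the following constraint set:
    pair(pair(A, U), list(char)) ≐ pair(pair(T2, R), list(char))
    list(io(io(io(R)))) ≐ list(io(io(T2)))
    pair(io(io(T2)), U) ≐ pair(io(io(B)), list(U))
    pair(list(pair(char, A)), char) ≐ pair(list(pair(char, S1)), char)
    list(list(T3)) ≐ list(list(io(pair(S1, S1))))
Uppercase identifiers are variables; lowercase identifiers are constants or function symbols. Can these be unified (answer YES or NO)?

NO

Decompose pair/2: pair(A, U) ≐ pair(T2, R),  list(char) ≐ list(char).
Decompose pair/2: A ≐ T2,  U ≐ R.
Bind A := T2; substituting into the one remaining equation that mentions A gives: pair(list(pair(char, T2)), char) ≐ pair(list(pair(char, S1)), char).
Bind U := R; substituting into the one remaining equation that mentions U gives: pair(io(io(T2)), R) ≐ pair(io(io(B)), list(R)).
Delete trivial equation list(char) ≐ list(char).
Decompose list/1: io(io(io(R))) ≐ io(io(T2)).
Decompose io/1: io(io(R)) ≐ io(T2).
Decompose io/1: io(R) ≐ T2.
Bind T2 := io(R); substituting into the 2 remaining equations that mention T2 gives: pair(io(io(io(R))), R) ≐ pair(io(io(B)), list(R)),  pair(list(pair(char, io(R))), char) ≐ pair(list(pair(char, S1)), char). Substituting into the earlier binding gives A := io(R).
Decompose pair/2: io(io(io(R))) ≐ io(io(B)),  R ≐ list(R).
Decompose io/1: io(io(R)) ≐ io(B).
Decompose io/1: io(R) ≐ B.
Bind B := io(R); no other remaining equation mentions B.
Occurs check fails: R occurs in list(R); the equation R ≐ list(R) has no finite solution.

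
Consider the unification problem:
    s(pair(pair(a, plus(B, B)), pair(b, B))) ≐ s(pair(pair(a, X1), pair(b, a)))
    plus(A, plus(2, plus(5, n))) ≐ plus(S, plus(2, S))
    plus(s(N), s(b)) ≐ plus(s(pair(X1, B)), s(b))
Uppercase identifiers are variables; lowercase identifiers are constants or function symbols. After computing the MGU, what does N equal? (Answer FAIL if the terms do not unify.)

pair(plus(a, a), a)

Decompose s/1: pair(pair(a, plus(B, B)), pair(b, B)) ≐ pair(pair(a, X1), pair(b, a)).
Decompose pair/2: pair(a, plus(B, B)) ≐ pair(a, X1),  pair(b, B) ≐ pair(b, a).
Decompose pair/2: a ≐ a,  plus(B, B) ≐ X1.
Delete trivial equation a ≐ a.
Bind X1 := plus(B, B); substituting into the one remaining equation that mentions X1 gives: plus(s(N), s(b)) ≐ plus(s(pair(plus(B, B), B)), s(b)).
Decompose pair/2: b ≐ b,  B ≐ a.
Delete trivial equation b ≐ b.
Bind B := a; substituting into the one remaining equation that mentions B gives: plus(s(N), s(b)) ≐ plus(s(pair(plus(a, a), a)), s(b)). Substituting into the earlier binding gives X1 := plus(a, a).
Decompose plus/2: A ≐ S,  plus(2, plus(5, n)) ≐ plus(2, S).
Bind A := S; no other remaining equation mentions A.
Decompose plus/2: 2 ≐ 2,  plus(5, n) ≐ S.
Delete trivial equation 2 ≐ 2.
Bind S := plus(5, n); no other remaining equation mentions S. Substituting into the earlier binding gives A := plus(5, n).
Decompose plus/2: s(N) ≐ s(pair(plus(a, a), a)),  s(b) ≐ s(b).
Decompose s/1: N ≐ pair(plus(a, a), a).
Bind N := pair(plus(a, a), a); no other remaining equation mentions N.
Delete trivial equation s(b) ≐ s(b).
MGU = { X1 := plus(a, a), B := a, A := plus(5, n), S := plus(5, n), N := pair(plus(a, a), a) }, so N := pair(plus(a, a), a).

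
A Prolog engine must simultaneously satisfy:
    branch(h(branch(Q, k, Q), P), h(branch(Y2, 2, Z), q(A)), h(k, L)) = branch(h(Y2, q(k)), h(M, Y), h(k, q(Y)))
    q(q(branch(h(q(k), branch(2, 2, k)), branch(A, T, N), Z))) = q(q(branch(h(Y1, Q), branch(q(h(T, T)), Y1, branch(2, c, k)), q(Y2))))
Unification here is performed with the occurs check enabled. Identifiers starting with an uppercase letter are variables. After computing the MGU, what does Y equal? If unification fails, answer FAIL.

Decompose branch/3: h(branch(Q, k, Q), P) = h(Y2, q(k)),  h(branch(Y2, 2, Z), q(A)) = h(M, Y),  h(k, L) = h(k, q(Y)).
Decompose h/2: branch(Q, k, Q) = Y2,  P = q(k).
Bind Y2 := branch(Q, k, Q); substituting into the 2 remaining equations that mention Y2 gives: h(branch(branch(Q, k, Q), 2, Z), q(A)) = h(M, Y),  q(q(branch(h(q(k), branch(2, 2, k)), branch(A, T, N), Z))) = q(q(branch(h(Y1, Q), branch(q(h(T, T)), Y1, branch(2, c, k)), q(branch(Q, k, Q))))).
Bind P := q(k); no other remaining equation mentions P.
Decompose h/2: branch(branch(Q, k, Q), 2, Z) = M,  q(A) = Y.
Bind M := branch(branch(Q, k, Q), 2, Z); no other remaining equation mentions M.
Bind Y := q(A); substituting into the one remaining equation that mentions Y gives: h(k, L) = h(k, q(q(A))).
Decompose h/2: k = k,  L = q(q(A)).
Delete trivial equation k = k.
Bind L := q(q(A)); no other remaining equation mentions L.
Decompose q/1: q(branch(h(q(k), branch(2, 2, k)), branch(A, T, N), Z)) = q(branch(h(Y1, Q), branch(q(h(T, T)), Y1, branch(2, c, k)), q(branch(Q, k, Q)))).
Decompose q/1: branch(h(q(k), branch(2, 2, k)), branch(A, T, N), Z) = branch(h(Y1, Q), branch(q(h(T, T)), Y1, branch(2, c, k)), q(branch(Q, k, Q))).
Decompose branch/3: h(q(k), branch(2, 2, k)) = h(Y1, Q),  branch(A, T, N) = branch(q(h(T, T)), Y1, branch(2, c, k)),  Z = q(branch(Q, k, Q)).
Decompose h/2: q(k) = Y1,  branch(2, 2, k) = Q.
Bind Y1 := q(k); substituting into the one remaining equation that mentions Y1 gives: branch(A, T, N) = branch(q(h(T, T)), q(k), branch(2, c, k)).
Bind Q := branch(2, 2, k); substituting into the one remaining equation that mentions Q gives: Z = q(branch(branch(2, 2, k), k, branch(2, 2, k))). Substituting into the earlier bindings gives Y2 := branch(branch(2, 2, k), k, branch(2, 2, k)), M := branch(branch(branch(2, 2, k), k, branch(2, 2, k)), 2, Z).
Decompose branch/3: A = q(h(T, T)),  T = q(k),  N = branch(2, c, k).
Bind A := q(h(T, T)); no other remaining equation mentions A. Substituting into the earlier bindings gives Y := q(q(h(T, T))), L := q(q(q(h(T, T)))).
Bind T := q(k); no other remaining equation mentions T. Substituting into the earlier bindings gives Y := q(q(h(q(k), q(k)))), L := q(q(q(h(q(k), q(k))))), A := q(h(q(k), q(k))).
Bind N := branch(2, c, k); no other remaining equation mentions N.
Bind Z := q(branch(branch(2, 2, k), k, branch(2, 2, k))). Substituting into the earlier binding gives M := branch(branch(branch(2, 2, k), k, branch(2, 2, k)), 2, q(branch(branch(2, 2, k), k, branch(2, 2, k)))).
MGU = { Y2 = branch(branch(2, 2, k), k, branch(2, 2, k)), P = q(k), M = branch(branch(branch(2, 2, k), k, branch(2, 2, k)), 2, q(branch(branch(2, 2, k), k, branch(2, 2, k)))), Y = q(q(h(q(k), q(k)))), L = q(q(q(h(q(k), q(k))))), Y1 = q(k), Q = branch(2, 2, k), A = q(h(q(k), q(k))), T = q(k), N = branch(2, c, k), Z = q(branch(branch(2, 2, k), k, branch(2, 2, k))) }, so Y = q(q(h(q(k), q(k)))).

q(q(h(q(k), q(k))))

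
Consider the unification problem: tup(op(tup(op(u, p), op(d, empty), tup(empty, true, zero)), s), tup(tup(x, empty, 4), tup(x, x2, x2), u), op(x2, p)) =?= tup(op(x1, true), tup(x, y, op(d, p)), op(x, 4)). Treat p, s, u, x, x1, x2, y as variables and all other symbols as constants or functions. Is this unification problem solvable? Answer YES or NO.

NO

Decompose tup/3: op(tup(op(u, p), op(d, empty), tup(empty, true, zero)), s) =?= op(x1, true),  tup(tup(x, empty, 4), tup(x, x2, x2), u) =?= tup(x, y, op(d, p)),  op(x2, p) =?= op(x, 4).
Decompose op/2: tup(op(u, p), op(d, empty), tup(empty, true, zero)) =?= x1,  s =?= true.
Bind x1 := tup(op(u, p), op(d, empty), tup(empty, true, zero)); no other remaining equation mentions x1.
Bind s := true; no other remaining equation mentions s.
Decompose tup/3: tup(x, empty, 4) =?= x,  tup(x, x2, x2) =?= y,  u =?= op(d, p).
Occurs check fails: x occurs in tup(x, empty, 4); the equation x =?= tup(x, empty, 4) has no finite solution.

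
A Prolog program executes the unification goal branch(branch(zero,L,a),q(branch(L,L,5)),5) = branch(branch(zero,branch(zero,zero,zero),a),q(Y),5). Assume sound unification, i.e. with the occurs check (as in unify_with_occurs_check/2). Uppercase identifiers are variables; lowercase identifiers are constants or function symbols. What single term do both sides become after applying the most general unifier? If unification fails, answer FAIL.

branch(branch(zero,branch(zero,zero,zero),a),q(branch(branch(zero,zero,zero),branch(zero,zero,zero),5)),5)

Decompose branch/3: branch(zero,L,a) = branch(zero,branch(zero,zero,zero),a),  q(branch(L,L,5)) = q(Y),  5 = 5.
Decompose branch/3: zero = zero,  L = branch(zero,zero,zero),  a = a.
Delete trivial equation zero = zero.
Bind L := branch(zero,zero,zero); substituting into the one remaining equation that mentions L gives: q(branch(branch(zero,zero,zero),branch(zero,zero,zero),5)) = q(Y).
Delete trivial equation a = a.
Decompose q/1: branch(branch(zero,zero,zero),branch(zero,zero,zero),5) = Y.
Bind Y := branch(branch(zero,zero,zero),branch(zero,zero,zero),5); no other remaining equation mentions Y.
Delete trivial equation 5 = 5.
Applying the MGU to either side gives branch(branch(zero,branch(zero,zero,zero),a),q(branch(branch(zero,zero,zero),branch(zero,zero,zero),5)),5).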